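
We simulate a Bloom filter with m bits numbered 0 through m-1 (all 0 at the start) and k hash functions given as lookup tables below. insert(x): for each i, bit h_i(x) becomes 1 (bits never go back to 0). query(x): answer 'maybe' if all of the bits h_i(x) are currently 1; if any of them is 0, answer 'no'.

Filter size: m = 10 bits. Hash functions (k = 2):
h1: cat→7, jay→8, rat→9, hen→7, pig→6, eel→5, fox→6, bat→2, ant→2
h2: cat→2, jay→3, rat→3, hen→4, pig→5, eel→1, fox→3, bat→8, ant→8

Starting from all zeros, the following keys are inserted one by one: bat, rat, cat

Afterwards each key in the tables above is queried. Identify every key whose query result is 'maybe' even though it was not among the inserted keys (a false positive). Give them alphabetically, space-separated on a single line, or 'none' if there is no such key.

Answer: ant jay

Derivation:
Start: bits=0000000000
After insert 'bat': sets bits 2 8 -> bits=0010000010
After insert 'rat': sets bits 3 9 -> bits=0011000011
After insert 'cat': sets bits 2 7 -> bits=0011000111
Not inserted: ant eel fox hen jay pig — query each against bits=0011000111:
query ant: checks bit2=1, bit8=1 (all 1) -> maybe => FALSE POSITIVE
query eel: checks bit1=0, bit5=0 (has a 0) -> no => not a false positive
query fox: checks bit3=1, bit6=0 (has a 0) -> no => not a false positive
query hen: checks bit4=0, bit7=1 (has a 0) -> no => not a false positive
query jay: checks bit3=1, bit8=1 (all 1) -> maybe => FALSE POSITIVE
query pig: checks bit5=0, bit6=0 (has a 0) -> no => not a false positive
False positives (alphabetical): ant jay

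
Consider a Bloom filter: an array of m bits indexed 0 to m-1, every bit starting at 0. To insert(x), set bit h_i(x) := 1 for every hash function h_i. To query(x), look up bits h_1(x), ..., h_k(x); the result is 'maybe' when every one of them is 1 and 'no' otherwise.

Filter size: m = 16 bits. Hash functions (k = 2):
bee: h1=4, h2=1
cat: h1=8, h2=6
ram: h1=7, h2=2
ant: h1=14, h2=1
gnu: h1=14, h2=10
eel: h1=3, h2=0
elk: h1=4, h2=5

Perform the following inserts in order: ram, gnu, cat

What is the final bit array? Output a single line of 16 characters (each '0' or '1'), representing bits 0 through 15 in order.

Start: bits=0000000000000000
After insert 'ram': sets bits 2 7 -> bits=0010000100000000
After insert 'gnu': sets bits 10 14 -> bits=0010000100100010
After insert 'cat': sets bits 6 8 -> bits=0010001110100010

Answer: 0010001110100010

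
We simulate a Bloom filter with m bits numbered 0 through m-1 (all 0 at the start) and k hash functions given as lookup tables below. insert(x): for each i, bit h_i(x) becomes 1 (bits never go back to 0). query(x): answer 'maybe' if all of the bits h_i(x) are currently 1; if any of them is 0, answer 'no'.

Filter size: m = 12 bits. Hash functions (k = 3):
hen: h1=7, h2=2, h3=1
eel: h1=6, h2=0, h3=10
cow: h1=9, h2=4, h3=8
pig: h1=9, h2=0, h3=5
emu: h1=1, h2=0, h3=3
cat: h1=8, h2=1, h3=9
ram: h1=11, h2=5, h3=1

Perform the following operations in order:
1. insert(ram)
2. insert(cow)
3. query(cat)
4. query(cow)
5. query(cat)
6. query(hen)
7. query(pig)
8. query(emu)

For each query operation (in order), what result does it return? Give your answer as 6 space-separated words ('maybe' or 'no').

Start: bits=000000000000
Op 1: insert ram -> sets bits 1 5 11 -> bits=010001000001
Op 2: insert cow -> sets bits 4 8 9 -> bits=010011001101
Op 3: query cat -> checks bit1=1, bit8=1, bit9=1 (all 1) -> maybe
Op 4: query cow -> checks bit4=1, bit8=1, bit9=1 (all 1) -> maybe
Op 5: query cat -> checks bit1=1, bit8=1, bit9=1 (all 1) -> maybe
Op 6: query hen -> checks bit1=1, bit2=0, bit7=0 (has a 0) -> no
Op 7: query pig -> checks bit0=0, bit5=1, bit9=1 (has a 0) -> no
Op 8: query emu -> checks bit0=0, bit1=1, bit3=0 (has a 0) -> no
Query results in order: maybe maybe maybe no no no

Answer: maybe maybe maybe no no no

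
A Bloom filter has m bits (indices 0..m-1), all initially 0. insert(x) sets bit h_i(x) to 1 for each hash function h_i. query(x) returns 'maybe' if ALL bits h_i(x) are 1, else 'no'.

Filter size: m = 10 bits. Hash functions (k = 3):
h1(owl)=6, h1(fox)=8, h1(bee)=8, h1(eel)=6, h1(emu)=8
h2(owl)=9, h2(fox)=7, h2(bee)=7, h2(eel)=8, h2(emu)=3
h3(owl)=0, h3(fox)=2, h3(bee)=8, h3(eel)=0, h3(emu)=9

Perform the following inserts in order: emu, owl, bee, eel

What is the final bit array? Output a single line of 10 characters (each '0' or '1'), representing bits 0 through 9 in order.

Answer: 1001001111

Derivation:
Start: bits=0000000000
After insert 'emu': sets bits 3 8 9 -> bits=0001000011
After insert 'owl': sets bits 0 6 9 -> bits=1001001011
After insert 'bee': sets bits 7 8 -> bits=1001001111
After insert 'eel': sets bits 0 6 8 -> bits=1001001111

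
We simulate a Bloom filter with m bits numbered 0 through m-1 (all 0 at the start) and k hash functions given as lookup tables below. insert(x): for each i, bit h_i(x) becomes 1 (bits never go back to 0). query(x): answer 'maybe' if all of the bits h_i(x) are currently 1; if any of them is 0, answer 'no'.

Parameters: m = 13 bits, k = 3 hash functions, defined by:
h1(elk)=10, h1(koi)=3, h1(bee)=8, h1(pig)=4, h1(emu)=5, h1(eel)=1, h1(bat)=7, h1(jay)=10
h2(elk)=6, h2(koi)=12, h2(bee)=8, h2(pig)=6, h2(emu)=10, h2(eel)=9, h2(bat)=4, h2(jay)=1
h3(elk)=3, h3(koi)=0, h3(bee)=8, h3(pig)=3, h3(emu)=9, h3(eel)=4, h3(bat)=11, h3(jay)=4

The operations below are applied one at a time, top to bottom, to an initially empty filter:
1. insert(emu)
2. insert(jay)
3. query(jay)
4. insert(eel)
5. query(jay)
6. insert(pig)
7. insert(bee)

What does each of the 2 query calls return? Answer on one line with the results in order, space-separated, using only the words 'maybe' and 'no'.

Start: bits=0000000000000
Op 1: insert emu -> sets bits 5 9 10 -> bits=0000010001100
Op 2: insert jay -> sets bits 1 4 10 -> bits=0100110001100
Op 3: query jay -> checks bit1=1, bit4=1, bit10=1 (all 1) -> maybe
Op 4: insert eel -> sets bits 1 4 9 -> bits=0100110001100
Op 5: query jay -> checks bit1=1, bit4=1, bit10=1 (all 1) -> maybe
Op 6: insert pig -> sets bits 3 4 6 -> bits=0101111001100
Op 7: insert bee -> sets bits 8 -> bits=0101111011100
Query results in order: maybe maybe

Answer: maybe maybe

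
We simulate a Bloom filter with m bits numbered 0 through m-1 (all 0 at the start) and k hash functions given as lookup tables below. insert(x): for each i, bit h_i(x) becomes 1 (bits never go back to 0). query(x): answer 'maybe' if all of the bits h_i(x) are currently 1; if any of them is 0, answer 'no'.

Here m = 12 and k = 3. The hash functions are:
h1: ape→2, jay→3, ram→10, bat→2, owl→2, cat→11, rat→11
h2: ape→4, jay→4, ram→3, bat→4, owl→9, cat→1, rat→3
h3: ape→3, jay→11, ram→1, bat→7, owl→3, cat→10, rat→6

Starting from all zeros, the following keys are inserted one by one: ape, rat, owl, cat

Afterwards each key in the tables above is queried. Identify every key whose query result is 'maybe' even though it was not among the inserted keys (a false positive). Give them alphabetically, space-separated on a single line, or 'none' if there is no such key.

Answer: jay ram

Derivation:
Start: bits=000000000000
After insert 'ape': sets bits 2 3 4 -> bits=001110000000
After insert 'rat': sets bits 3 6 11 -> bits=001110100001
After insert 'owl': sets bits 2 3 9 -> bits=001110100101
After insert 'cat': sets bits 1 10 11 -> bits=011110100111
Not inserted: bat jay ram — query each against bits=011110100111:
query bat: checks bit2=1, bit4=1, bit7=0 (has a 0) -> no => not a false positive
query jay: checks bit3=1, bit4=1, bit11=1 (all 1) -> maybe => FALSE POSITIVE
query ram: checks bit1=1, bit3=1, bit10=1 (all 1) -> maybe => FALSE POSITIVE
False positives (alphabetical): jay ram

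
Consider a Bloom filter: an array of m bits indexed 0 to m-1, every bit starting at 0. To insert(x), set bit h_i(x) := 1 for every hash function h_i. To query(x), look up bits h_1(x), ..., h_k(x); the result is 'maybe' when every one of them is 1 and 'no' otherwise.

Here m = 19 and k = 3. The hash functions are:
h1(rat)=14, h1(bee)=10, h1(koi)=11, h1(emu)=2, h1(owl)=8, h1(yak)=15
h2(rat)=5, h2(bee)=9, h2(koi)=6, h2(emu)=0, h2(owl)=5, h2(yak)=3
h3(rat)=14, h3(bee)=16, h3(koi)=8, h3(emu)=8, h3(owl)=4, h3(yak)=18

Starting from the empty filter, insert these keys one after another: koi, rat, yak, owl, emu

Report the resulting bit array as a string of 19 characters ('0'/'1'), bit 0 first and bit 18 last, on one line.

Answer: 1011111010010011001

Derivation:
Start: bits=0000000000000000000
After insert 'koi': sets bits 6 8 11 -> bits=0000001010010000000
After insert 'rat': sets bits 5 14 -> bits=0000011010010010000
After insert 'yak': sets bits 3 15 18 -> bits=0001011010010011001
After insert 'owl': sets bits 4 5 8 -> bits=0001111010010011001
After insert 'emu': sets bits 0 2 8 -> bits=1011111010010011001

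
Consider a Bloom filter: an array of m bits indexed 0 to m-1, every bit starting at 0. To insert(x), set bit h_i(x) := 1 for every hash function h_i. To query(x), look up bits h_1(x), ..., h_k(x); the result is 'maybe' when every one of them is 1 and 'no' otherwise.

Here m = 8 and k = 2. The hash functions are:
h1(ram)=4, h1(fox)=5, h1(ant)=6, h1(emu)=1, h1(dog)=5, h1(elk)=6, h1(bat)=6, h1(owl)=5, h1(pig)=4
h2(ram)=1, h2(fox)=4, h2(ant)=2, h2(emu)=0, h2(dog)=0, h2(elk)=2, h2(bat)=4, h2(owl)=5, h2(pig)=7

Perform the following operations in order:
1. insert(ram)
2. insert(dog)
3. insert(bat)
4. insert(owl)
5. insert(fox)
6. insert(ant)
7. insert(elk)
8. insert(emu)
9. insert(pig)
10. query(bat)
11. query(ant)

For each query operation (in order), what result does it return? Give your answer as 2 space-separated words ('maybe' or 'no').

Answer: maybe maybe

Derivation:
Start: bits=00000000
Op 1: insert ram -> sets bits 1 4 -> bits=01001000
Op 2: insert dog -> sets bits 0 5 -> bits=11001100
Op 3: insert bat -> sets bits 4 6 -> bits=11001110
Op 4: insert owl -> sets bits 5 -> bits=11001110
Op 5: insert fox -> sets bits 4 5 -> bits=11001110
Op 6: insert ant -> sets bits 2 6 -> bits=11101110
Op 7: insert elk -> sets bits 2 6 -> bits=11101110
Op 8: insert emu -> sets bits 0 1 -> bits=11101110
Op 9: insert pig -> sets bits 4 7 -> bits=11101111
Op 10: query bat -> checks bit4=1, bit6=1 (all 1) -> maybe
Op 11: query ant -> checks bit2=1, bit6=1 (all 1) -> maybe
Query results in order: maybe maybe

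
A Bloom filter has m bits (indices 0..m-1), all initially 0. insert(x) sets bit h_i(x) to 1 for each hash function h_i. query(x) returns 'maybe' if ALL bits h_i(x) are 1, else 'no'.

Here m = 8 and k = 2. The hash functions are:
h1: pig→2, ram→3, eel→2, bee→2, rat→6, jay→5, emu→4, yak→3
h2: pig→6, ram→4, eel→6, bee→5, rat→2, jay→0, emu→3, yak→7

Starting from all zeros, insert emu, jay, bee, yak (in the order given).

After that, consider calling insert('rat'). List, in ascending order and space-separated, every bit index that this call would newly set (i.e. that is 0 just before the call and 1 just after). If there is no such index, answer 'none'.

Answer: 6

Derivation:
Start: bits=00000000
After insert 'emu': sets bits 3 4 -> bits=00011000
After insert 'jay': sets bits 0 5 -> bits=10011100
After insert 'bee': sets bits 2 5 -> bits=10111100
After insert 'yak': sets bits 3 7 -> bits=10111101
insert 'rat' would touch bits 2 6; currently bit2=1, bit6=0
Bits that are 0 among those (would change 0->1): 6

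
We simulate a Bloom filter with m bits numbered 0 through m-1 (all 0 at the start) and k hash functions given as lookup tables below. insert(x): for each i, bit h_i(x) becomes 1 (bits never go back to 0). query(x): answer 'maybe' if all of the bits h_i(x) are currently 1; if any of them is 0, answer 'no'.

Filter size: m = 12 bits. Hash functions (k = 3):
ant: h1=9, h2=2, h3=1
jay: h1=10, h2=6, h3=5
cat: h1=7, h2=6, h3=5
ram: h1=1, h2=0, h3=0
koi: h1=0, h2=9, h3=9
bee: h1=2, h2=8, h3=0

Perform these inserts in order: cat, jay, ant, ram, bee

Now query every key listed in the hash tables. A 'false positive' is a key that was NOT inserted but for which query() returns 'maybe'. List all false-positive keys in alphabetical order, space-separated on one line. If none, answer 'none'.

Answer: koi

Derivation:
Start: bits=000000000000
After insert 'cat': sets bits 5 6 7 -> bits=000001110000
After insert 'jay': sets bits 5 6 10 -> bits=000001110010
After insert 'ant': sets bits 1 2 9 -> bits=011001110110
After insert 'ram': sets bits 0 1 -> bits=111001110110
After insert 'bee': sets bits 0 2 8 -> bits=111001111110
Not inserted: koi — query each against bits=111001111110:
query koi: checks bit0=1, bit9=1 (all 1) -> maybe => FALSE POSITIVE
False positives (alphabetical): koi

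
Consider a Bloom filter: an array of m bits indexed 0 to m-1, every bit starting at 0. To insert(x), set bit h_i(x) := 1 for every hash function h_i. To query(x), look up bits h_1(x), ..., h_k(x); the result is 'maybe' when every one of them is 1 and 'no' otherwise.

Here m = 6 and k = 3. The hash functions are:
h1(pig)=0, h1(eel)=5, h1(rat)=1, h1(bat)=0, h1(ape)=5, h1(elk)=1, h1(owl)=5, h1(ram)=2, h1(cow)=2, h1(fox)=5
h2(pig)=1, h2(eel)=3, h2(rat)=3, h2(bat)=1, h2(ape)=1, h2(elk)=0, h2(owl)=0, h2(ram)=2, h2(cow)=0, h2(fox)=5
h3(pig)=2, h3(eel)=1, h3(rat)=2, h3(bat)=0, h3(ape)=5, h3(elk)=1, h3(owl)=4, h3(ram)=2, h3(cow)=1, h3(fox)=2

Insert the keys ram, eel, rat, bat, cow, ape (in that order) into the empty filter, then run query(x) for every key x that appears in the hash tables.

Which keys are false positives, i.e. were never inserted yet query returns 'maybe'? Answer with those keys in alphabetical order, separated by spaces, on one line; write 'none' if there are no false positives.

Start: bits=000000
After insert 'ram': sets bits 2 -> bits=001000
After insert 'eel': sets bits 1 3 5 -> bits=011101
After insert 'rat': sets bits 1 2 3 -> bits=011101
After insert 'bat': sets bits 0 1 -> bits=111101
After insert 'cow': sets bits 0 1 2 -> bits=111101
After insert 'ape': sets bits 1 5 -> bits=111101
Not inserted: elk fox owl pig — query each against bits=111101:
query elk: checks bit0=1, bit1=1 (all 1) -> maybe => FALSE POSITIVE
query fox: checks bit2=1, bit5=1 (all 1) -> maybe => FALSE POSITIVE
query owl: checks bit0=1, bit4=0, bit5=1 (has a 0) -> no => not a false positive
query pig: checks bit0=1, bit1=1, bit2=1 (all 1) -> maybe => FALSE POSITIVE
False positives (alphabetical): elk fox pig

Answer: elk fox pig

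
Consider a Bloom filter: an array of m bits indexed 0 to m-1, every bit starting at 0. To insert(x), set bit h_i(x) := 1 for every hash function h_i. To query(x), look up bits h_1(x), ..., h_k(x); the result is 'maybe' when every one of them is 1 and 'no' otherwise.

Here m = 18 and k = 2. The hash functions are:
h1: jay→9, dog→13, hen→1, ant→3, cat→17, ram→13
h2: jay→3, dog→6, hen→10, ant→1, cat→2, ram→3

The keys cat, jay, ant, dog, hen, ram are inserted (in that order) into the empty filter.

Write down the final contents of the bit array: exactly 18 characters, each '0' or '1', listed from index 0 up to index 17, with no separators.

Answer: 011100100110010001

Derivation:
Start: bits=000000000000000000
After insert 'cat': sets bits 2 17 -> bits=001000000000000001
After insert 'jay': sets bits 3 9 -> bits=001100000100000001
After insert 'ant': sets bits 1 3 -> bits=011100000100000001
After insert 'dog': sets bits 6 13 -> bits=011100100100010001
After insert 'hen': sets bits 1 10 -> bits=011100100110010001
After insert 'ram': sets bits 3 13 -> bits=011100100110010001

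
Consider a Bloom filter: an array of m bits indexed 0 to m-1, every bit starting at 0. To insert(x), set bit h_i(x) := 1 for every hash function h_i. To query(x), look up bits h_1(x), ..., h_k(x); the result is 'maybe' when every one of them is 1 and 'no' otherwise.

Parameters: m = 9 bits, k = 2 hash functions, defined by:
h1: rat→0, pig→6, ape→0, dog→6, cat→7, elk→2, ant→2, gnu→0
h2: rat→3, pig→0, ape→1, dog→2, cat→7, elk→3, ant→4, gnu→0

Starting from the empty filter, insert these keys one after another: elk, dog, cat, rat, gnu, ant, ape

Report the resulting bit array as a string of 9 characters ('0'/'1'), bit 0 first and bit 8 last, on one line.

Answer: 111110110

Derivation:
Start: bits=000000000
After insert 'elk': sets bits 2 3 -> bits=001100000
After insert 'dog': sets bits 2 6 -> bits=001100100
After insert 'cat': sets bits 7 -> bits=001100110
After insert 'rat': sets bits 0 3 -> bits=101100110
After insert 'gnu': sets bits 0 -> bits=101100110
After insert 'ant': sets bits 2 4 -> bits=101110110
After insert 'ape': sets bits 0 1 -> bits=111110110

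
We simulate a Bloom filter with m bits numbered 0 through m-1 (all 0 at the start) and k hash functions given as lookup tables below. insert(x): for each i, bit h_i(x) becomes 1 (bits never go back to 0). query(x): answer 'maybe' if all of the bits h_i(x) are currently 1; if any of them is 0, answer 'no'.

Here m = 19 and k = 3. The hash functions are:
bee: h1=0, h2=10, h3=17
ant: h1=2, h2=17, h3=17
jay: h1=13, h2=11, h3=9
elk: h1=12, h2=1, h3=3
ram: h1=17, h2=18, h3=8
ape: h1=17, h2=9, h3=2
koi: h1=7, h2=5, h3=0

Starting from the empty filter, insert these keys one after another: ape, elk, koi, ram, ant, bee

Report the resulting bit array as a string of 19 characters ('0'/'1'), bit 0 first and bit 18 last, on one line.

Answer: 1111010111101000011

Derivation:
Start: bits=0000000000000000000
After insert 'ape': sets bits 2 9 17 -> bits=0010000001000000010
After insert 'elk': sets bits 1 3 12 -> bits=0111000001001000010
After insert 'koi': sets bits 0 5 7 -> bits=1111010101001000010
After insert 'ram': sets bits 8 17 18 -> bits=1111010111001000011
After insert 'ant': sets bits 2 17 -> bits=1111010111001000011
After insert 'bee': sets bits 0 10 17 -> bits=1111010111101000011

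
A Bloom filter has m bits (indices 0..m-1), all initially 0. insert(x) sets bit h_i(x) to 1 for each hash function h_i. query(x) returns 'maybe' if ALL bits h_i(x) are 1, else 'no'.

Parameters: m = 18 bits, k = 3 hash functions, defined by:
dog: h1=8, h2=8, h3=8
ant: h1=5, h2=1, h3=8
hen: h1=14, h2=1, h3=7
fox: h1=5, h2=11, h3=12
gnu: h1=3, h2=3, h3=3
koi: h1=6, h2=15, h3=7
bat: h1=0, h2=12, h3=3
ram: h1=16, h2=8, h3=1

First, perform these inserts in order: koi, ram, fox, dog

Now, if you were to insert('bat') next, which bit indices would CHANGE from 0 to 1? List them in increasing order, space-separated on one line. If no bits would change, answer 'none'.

Start: bits=000000000000000000
After insert 'koi': sets bits 6 7 15 -> bits=000000110000000100
After insert 'ram': sets bits 1 8 16 -> bits=010000111000000110
After insert 'fox': sets bits 5 11 12 -> bits=010001111001100110
After insert 'dog': sets bits 8 -> bits=010001111001100110
insert 'bat' would touch bits 0 3 12; currently bit0=0, bit3=0, bit12=1
Bits that are 0 among those (would change 0->1): 0 3

Answer: 0 3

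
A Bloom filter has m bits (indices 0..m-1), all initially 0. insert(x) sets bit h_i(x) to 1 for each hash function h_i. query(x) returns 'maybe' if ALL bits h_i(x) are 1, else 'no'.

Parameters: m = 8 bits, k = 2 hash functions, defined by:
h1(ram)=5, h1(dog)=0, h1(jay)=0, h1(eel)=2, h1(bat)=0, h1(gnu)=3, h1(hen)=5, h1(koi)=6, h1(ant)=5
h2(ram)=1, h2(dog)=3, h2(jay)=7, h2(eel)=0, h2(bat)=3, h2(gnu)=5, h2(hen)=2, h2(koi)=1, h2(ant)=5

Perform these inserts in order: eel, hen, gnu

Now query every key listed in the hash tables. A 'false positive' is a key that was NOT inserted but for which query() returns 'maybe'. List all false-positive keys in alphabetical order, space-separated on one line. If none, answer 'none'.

Answer: ant bat dog

Derivation:
Start: bits=00000000
After insert 'eel': sets bits 0 2 -> bits=10100000
After insert 'hen': sets bits 2 5 -> bits=10100100
After insert 'gnu': sets bits 3 5 -> bits=10110100
Not inserted: ant bat dog jay koi ram — query each against bits=10110100:
query ant: checks bit5=1 (all 1) -> maybe => FALSE POSITIVE
query bat: checks bit0=1, bit3=1 (all 1) -> maybe => FALSE POSITIVE
query dog: checks bit0=1, bit3=1 (all 1) -> maybe => FALSE POSITIVE
query jay: checks bit0=1, bit7=0 (has a 0) -> no => not a false positive
query koi: checks bit1=0, bit6=0 (has a 0) -> no => not a false positive
query ram: checks bit1=0, bit5=1 (has a 0) -> no => not a false positive
False positives (alphabetical): ant bat dog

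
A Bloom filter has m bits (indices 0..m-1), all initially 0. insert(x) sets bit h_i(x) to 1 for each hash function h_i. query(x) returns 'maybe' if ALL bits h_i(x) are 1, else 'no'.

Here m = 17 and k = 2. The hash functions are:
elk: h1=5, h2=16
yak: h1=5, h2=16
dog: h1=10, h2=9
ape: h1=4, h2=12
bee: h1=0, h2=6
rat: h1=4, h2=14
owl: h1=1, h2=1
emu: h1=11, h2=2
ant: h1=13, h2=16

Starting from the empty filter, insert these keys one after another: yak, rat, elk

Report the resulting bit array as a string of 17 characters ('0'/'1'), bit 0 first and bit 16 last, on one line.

Answer: 00001100000000101

Derivation:
Start: bits=00000000000000000
After insert 'yak': sets bits 5 16 -> bits=00000100000000001
After insert 'rat': sets bits 4 14 -> bits=00001100000000101
After insert 'elk': sets bits 5 16 -> bits=00001100000000101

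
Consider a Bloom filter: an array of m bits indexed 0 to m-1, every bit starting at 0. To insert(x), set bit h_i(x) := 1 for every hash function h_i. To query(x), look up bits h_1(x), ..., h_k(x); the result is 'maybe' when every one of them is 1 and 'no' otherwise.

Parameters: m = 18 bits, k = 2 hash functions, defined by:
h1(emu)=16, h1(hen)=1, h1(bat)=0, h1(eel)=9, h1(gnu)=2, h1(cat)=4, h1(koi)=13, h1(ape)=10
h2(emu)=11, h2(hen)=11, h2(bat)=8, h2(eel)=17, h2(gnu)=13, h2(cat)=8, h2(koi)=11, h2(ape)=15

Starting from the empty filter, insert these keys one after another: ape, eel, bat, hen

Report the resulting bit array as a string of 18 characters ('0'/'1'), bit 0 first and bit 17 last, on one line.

Answer: 110000001111000101

Derivation:
Start: bits=000000000000000000
After insert 'ape': sets bits 10 15 -> bits=000000000010000100
After insert 'eel': sets bits 9 17 -> bits=000000000110000101
After insert 'bat': sets bits 0 8 -> bits=100000001110000101
After insert 'hen': sets bits 1 11 -> bits=110000001111000101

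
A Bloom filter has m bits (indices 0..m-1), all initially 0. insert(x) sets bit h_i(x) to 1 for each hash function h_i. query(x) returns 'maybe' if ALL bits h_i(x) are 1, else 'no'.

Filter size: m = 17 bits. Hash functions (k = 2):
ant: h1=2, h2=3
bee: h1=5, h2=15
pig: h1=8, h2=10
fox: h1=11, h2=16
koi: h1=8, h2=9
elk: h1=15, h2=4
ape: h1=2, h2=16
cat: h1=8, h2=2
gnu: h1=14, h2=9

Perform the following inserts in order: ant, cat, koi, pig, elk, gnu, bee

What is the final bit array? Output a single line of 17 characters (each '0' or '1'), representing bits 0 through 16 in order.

Answer: 00111100111000110

Derivation:
Start: bits=00000000000000000
After insert 'ant': sets bits 2 3 -> bits=00110000000000000
After insert 'cat': sets bits 2 8 -> bits=00110000100000000
After insert 'koi': sets bits 8 9 -> bits=00110000110000000
After insert 'pig': sets bits 8 10 -> bits=00110000111000000
After insert 'elk': sets bits 4 15 -> bits=00111000111000010
After insert 'gnu': sets bits 9 14 -> bits=00111000111000110
After insert 'bee': sets bits 5 15 -> bits=00111100111000110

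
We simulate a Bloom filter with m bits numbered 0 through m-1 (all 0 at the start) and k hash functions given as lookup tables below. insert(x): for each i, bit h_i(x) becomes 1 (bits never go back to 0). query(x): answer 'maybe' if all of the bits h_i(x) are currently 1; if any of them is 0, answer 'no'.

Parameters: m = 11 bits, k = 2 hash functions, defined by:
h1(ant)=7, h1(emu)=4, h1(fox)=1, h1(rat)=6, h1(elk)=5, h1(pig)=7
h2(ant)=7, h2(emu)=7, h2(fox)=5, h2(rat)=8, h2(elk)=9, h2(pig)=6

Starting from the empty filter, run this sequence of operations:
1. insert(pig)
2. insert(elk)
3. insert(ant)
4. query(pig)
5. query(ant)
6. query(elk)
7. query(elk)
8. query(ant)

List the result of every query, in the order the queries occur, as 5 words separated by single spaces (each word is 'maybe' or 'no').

Answer: maybe maybe maybe maybe maybe

Derivation:
Start: bits=00000000000
Op 1: insert pig -> sets bits 6 7 -> bits=00000011000
Op 2: insert elk -> sets bits 5 9 -> bits=00000111010
Op 3: insert ant -> sets bits 7 -> bits=00000111010
Op 4: query pig -> checks bit6=1, bit7=1 (all 1) -> maybe
Op 5: query ant -> checks bit7=1 (all 1) -> maybe
Op 6: query elk -> checks bit5=1, bit9=1 (all 1) -> maybe
Op 7: query elk -> checks bit5=1, bit9=1 (all 1) -> maybe
Op 8: query ant -> checks bit7=1 (all 1) -> maybe
Query results in order: maybe maybe maybe maybe maybe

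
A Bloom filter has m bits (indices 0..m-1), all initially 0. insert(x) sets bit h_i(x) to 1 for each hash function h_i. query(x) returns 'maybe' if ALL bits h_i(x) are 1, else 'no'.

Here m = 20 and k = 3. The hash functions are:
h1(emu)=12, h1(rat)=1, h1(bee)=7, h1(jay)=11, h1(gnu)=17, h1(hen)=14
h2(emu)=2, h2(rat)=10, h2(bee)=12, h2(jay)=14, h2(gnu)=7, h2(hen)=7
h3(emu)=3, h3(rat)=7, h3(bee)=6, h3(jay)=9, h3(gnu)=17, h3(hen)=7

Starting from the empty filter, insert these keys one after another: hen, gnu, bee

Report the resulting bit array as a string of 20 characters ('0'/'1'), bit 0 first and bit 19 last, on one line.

Answer: 00000011000010100100

Derivation:
Start: bits=00000000000000000000
After insert 'hen': sets bits 7 14 -> bits=00000001000000100000
After insert 'gnu': sets bits 7 17 -> bits=00000001000000100100
After insert 'bee': sets bits 6 7 12 -> bits=00000011000010100100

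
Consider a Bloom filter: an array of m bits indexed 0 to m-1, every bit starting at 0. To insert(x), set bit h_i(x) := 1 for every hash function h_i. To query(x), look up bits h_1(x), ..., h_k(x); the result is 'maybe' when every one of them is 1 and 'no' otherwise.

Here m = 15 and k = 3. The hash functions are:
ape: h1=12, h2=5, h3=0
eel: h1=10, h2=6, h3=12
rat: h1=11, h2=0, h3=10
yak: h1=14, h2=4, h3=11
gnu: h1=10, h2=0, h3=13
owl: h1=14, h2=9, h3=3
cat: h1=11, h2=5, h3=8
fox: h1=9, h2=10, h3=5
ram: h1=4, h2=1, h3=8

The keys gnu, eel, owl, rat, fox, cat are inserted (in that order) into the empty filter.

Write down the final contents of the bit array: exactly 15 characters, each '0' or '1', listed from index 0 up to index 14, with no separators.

Start: bits=000000000000000
After insert 'gnu': sets bits 0 10 13 -> bits=100000000010010
After insert 'eel': sets bits 6 10 12 -> bits=100000100010110
After insert 'owl': sets bits 3 9 14 -> bits=100100100110111
After insert 'rat': sets bits 0 10 11 -> bits=100100100111111
After insert 'fox': sets bits 5 9 10 -> bits=100101100111111
After insert 'cat': sets bits 5 8 11 -> bits=100101101111111

Answer: 100101101111111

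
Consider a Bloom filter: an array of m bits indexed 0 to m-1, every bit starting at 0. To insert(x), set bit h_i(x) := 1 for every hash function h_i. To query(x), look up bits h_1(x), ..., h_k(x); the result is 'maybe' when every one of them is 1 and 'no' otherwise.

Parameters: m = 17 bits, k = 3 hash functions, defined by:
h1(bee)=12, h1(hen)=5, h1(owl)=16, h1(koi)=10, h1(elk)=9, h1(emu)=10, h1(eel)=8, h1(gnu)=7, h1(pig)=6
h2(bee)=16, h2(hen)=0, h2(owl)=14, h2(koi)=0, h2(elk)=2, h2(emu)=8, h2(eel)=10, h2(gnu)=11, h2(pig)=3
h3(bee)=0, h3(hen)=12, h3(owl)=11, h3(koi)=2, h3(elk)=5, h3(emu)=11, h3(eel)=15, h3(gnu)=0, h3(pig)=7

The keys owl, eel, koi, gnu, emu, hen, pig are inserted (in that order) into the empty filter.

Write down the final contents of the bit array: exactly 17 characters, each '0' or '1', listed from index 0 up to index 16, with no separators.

Start: bits=00000000000000000
After insert 'owl': sets bits 11 14 16 -> bits=00000000000100101
After insert 'eel': sets bits 8 10 15 -> bits=00000000101100111
After insert 'koi': sets bits 0 2 10 -> bits=10100000101100111
After insert 'gnu': sets bits 0 7 11 -> bits=10100001101100111
After insert 'emu': sets bits 8 10 11 -> bits=10100001101100111
After insert 'hen': sets bits 0 5 12 -> bits=10100101101110111
After insert 'pig': sets bits 3 6 7 -> bits=10110111101110111

Answer: 10110111101110111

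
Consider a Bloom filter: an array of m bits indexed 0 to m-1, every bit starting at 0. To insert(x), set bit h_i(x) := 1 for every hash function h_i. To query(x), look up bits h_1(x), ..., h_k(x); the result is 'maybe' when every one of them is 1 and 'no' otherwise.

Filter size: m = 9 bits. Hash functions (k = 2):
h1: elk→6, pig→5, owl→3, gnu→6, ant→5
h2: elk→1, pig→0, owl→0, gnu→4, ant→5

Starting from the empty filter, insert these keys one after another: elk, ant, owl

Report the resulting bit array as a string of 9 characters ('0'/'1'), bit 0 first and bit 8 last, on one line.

Start: bits=000000000
After insert 'elk': sets bits 1 6 -> bits=010000100
After insert 'ant': sets bits 5 -> bits=010001100
After insert 'owl': sets bits 0 3 -> bits=110101100

Answer: 110101100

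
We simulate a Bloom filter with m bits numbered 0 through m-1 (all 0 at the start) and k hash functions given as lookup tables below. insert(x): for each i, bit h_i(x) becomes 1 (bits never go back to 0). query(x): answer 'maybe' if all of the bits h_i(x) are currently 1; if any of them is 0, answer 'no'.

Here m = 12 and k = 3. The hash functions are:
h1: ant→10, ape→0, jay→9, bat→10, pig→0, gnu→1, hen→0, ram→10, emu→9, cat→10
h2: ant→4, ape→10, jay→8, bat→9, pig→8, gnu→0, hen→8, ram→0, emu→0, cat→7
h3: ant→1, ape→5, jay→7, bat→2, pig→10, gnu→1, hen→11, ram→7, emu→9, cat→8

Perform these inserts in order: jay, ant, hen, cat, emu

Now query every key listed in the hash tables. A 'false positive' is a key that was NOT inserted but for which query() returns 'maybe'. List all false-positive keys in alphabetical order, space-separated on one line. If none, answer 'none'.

Start: bits=000000000000
After insert 'jay': sets bits 7 8 9 -> bits=000000011100
After insert 'ant': sets bits 1 4 10 -> bits=010010011110
After insert 'hen': sets bits 0 8 11 -> bits=110010011111
After insert 'cat': sets bits 7 8 10 -> bits=110010011111
After insert 'emu': sets bits 0 9 -> bits=110010011111
Not inserted: ape bat gnu pig ram — query each against bits=110010011111:
query ape: checks bit0=1, bit5=0, bit10=1 (has a 0) -> no => not a false positive
query bat: checks bit2=0, bit9=1, bit10=1 (has a 0) -> no => not a false positive
query gnu: checks bit0=1, bit1=1 (all 1) -> maybe => FALSE POSITIVE
query pig: checks bit0=1, bit8=1, bit10=1 (all 1) -> maybe => FALSE POSITIVE
query ram: checks bit0=1, bit7=1, bit10=1 (all 1) -> maybe => FALSE POSITIVE
False positives (alphabetical): gnu pig ram

Answer: gnu pig ram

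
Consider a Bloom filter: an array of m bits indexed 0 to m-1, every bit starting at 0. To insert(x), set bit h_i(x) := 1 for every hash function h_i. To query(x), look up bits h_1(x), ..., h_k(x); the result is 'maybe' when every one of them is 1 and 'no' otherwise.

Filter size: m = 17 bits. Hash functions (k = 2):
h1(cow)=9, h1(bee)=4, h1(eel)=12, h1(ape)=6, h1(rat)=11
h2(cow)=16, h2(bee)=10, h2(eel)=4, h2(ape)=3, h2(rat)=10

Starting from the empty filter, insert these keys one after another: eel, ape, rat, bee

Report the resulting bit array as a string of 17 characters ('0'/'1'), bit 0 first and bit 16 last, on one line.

Answer: 00011010001110000

Derivation:
Start: bits=00000000000000000
After insert 'eel': sets bits 4 12 -> bits=00001000000010000
After insert 'ape': sets bits 3 6 -> bits=00011010000010000
After insert 'rat': sets bits 10 11 -> bits=00011010001110000
After insert 'bee': sets bits 4 10 -> bits=00011010001110000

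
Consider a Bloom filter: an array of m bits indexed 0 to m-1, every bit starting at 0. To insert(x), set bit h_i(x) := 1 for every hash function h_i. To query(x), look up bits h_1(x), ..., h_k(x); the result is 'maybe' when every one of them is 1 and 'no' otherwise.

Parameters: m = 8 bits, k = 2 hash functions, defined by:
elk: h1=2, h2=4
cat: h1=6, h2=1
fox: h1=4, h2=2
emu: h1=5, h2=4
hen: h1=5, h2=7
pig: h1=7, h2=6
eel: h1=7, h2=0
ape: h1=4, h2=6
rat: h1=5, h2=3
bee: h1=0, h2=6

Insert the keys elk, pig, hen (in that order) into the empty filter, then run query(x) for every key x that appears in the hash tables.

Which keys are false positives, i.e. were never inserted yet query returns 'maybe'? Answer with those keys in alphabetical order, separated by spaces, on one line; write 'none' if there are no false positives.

Answer: ape emu fox

Derivation:
Start: bits=00000000
After insert 'elk': sets bits 2 4 -> bits=00101000
After insert 'pig': sets bits 6 7 -> bits=00101011
After insert 'hen': sets bits 5 7 -> bits=00101111
Not inserted: ape bee cat eel emu fox rat — query each against bits=00101111:
query ape: checks bit4=1, bit6=1 (all 1) -> maybe => FALSE POSITIVE
query bee: checks bit0=0, bit6=1 (has a 0) -> no => not a false positive
query cat: checks bit1=0, bit6=1 (has a 0) -> no => not a false positive
query eel: checks bit0=0, bit7=1 (has a 0) -> no => not a false positive
query emu: checks bit4=1, bit5=1 (all 1) -> maybe => FALSE POSITIVE
query fox: checks bit2=1, bit4=1 (all 1) -> maybe => FALSE POSITIVE
query rat: checks bit3=0, bit5=1 (has a 0) -> no => not a false positive
False positives (alphabetical): ape emu fox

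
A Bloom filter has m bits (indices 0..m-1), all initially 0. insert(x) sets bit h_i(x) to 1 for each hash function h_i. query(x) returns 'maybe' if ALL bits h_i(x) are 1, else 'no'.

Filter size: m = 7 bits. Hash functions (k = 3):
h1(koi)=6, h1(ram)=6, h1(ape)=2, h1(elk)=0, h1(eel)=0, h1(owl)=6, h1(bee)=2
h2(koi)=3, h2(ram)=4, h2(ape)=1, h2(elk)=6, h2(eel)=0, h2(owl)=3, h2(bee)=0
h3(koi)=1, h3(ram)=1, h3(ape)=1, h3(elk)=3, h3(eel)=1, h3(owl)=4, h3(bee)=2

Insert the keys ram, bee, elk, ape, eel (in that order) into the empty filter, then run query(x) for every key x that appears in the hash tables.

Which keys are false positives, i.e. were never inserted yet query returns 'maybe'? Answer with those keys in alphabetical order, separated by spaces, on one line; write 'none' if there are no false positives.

Answer: koi owl

Derivation:
Start: bits=0000000
After insert 'ram': sets bits 1 4 6 -> bits=0100101
After insert 'bee': sets bits 0 2 -> bits=1110101
After insert 'elk': sets bits 0 3 6 -> bits=1111101
After insert 'ape': sets bits 1 2 -> bits=1111101
After insert 'eel': sets bits 0 1 -> bits=1111101
Not inserted: koi owl — query each against bits=1111101:
query koi: checks bit1=1, bit3=1, bit6=1 (all 1) -> maybe => FALSE POSITIVE
query owl: checks bit3=1, bit4=1, bit6=1 (all 1) -> maybe => FALSE POSITIVE
False positives (alphabetical): koi owl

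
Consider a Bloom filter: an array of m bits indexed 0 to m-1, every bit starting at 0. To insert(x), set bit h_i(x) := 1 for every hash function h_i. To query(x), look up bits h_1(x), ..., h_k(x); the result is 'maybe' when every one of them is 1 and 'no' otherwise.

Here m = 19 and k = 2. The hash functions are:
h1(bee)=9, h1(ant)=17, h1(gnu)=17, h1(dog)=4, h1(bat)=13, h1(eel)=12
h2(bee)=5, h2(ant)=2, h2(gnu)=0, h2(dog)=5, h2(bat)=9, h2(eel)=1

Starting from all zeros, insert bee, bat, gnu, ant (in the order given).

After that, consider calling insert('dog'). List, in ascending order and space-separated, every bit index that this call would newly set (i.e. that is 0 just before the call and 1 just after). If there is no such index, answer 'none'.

Answer: 4

Derivation:
Start: bits=0000000000000000000
After insert 'bee': sets bits 5 9 -> bits=0000010001000000000
After insert 'bat': sets bits 9 13 -> bits=0000010001000100000
After insert 'gnu': sets bits 0 17 -> bits=1000010001000100010
After insert 'ant': sets bits 2 17 -> bits=1010010001000100010
insert 'dog' would touch bits 4 5; currently bit4=0, bit5=1
Bits that are 0 among those (would change 0->1): 4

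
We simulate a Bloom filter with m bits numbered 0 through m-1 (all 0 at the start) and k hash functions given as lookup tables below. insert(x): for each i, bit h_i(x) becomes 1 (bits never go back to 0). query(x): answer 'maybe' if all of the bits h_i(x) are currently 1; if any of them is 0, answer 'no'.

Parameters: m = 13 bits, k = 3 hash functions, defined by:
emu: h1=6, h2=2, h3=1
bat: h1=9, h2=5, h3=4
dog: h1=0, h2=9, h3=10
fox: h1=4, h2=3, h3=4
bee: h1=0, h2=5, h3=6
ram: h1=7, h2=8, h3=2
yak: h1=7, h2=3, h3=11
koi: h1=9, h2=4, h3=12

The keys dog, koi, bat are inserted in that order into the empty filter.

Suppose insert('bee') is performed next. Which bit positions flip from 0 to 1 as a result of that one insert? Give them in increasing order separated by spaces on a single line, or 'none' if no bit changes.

Start: bits=0000000000000
After insert 'dog': sets bits 0 9 10 -> bits=1000000001100
After insert 'koi': sets bits 4 9 12 -> bits=1000100001101
After insert 'bat': sets bits 4 5 9 -> bits=1000110001101
insert 'bee' would touch bits 0 5 6; currently bit0=1, bit5=1, bit6=0
Bits that are 0 among those (would change 0->1): 6

Answer: 6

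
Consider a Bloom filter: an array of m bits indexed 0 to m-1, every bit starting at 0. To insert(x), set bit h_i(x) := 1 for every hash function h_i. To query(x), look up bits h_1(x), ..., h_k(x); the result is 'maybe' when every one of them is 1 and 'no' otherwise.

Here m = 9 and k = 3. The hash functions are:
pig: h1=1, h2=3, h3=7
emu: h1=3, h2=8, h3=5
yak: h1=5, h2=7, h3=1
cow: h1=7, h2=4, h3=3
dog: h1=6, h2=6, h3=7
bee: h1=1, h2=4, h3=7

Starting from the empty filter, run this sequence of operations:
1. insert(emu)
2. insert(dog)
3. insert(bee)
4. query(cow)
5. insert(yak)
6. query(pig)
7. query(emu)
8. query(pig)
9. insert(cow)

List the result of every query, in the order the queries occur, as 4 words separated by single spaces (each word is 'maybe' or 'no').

Start: bits=000000000
Op 1: insert emu -> sets bits 3 5 8 -> bits=000101001
Op 2: insert dog -> sets bits 6 7 -> bits=000101111
Op 3: insert bee -> sets bits 1 4 7 -> bits=010111111
Op 4: query cow -> checks bit3=1, bit4=1, bit7=1 (all 1) -> maybe
Op 5: insert yak -> sets bits 1 5 7 -> bits=010111111
Op 6: query pig -> checks bit1=1, bit3=1, bit7=1 (all 1) -> maybe
Op 7: query emu -> checks bit3=1, bit5=1, bit8=1 (all 1) -> maybe
Op 8: query pig -> checks bit1=1, bit3=1, bit7=1 (all 1) -> maybe
Op 9: insert cow -> sets bits 3 4 7 -> bits=010111111
Query results in order: maybe maybe maybe maybe

Answer: maybe maybe maybe maybe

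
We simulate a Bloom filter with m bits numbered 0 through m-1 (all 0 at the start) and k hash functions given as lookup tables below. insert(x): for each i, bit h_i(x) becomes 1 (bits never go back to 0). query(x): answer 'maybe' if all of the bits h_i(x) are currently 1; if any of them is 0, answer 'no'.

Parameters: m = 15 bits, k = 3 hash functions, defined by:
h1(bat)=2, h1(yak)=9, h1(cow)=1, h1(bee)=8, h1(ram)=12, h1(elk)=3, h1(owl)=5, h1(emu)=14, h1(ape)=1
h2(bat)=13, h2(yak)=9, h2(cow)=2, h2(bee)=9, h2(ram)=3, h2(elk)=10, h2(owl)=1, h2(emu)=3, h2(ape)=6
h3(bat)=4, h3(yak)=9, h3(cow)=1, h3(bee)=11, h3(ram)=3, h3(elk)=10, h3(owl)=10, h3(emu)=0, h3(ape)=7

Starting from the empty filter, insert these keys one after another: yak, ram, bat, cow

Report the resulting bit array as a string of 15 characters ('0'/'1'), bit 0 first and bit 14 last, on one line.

Answer: 011110000100110

Derivation:
Start: bits=000000000000000
After insert 'yak': sets bits 9 -> bits=000000000100000
After insert 'ram': sets bits 3 12 -> bits=000100000100100
After insert 'bat': sets bits 2 4 13 -> bits=001110000100110
After insert 'cow': sets bits 1 2 -> bits=011110000100110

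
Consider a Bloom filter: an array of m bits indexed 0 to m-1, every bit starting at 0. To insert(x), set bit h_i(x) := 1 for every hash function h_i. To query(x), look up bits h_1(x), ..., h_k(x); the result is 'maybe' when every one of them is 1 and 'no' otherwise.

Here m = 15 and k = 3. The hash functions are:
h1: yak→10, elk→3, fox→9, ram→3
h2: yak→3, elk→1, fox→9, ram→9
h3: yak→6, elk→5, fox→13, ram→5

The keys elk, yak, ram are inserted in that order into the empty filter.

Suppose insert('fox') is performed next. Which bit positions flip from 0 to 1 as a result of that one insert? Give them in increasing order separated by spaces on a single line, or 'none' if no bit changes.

Answer: 13

Derivation:
Start: bits=000000000000000
After insert 'elk': sets bits 1 3 5 -> bits=010101000000000
After insert 'yak': sets bits 3 6 10 -> bits=010101100010000
After insert 'ram': sets bits 3 5 9 -> bits=010101100110000
insert 'fox' would touch bits 9 13; currently bit9=1, bit13=0
Bits that are 0 among those (would change 0->1): 13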